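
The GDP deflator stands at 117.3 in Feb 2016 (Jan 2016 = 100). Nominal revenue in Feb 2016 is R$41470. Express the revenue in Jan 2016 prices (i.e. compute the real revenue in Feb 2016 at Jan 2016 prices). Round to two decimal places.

35353.79

Real = Nominal ÷ (Index/100) = 41470 ÷ (117.3/100)
     = 41470 ÷ 1.173 = 35353.7937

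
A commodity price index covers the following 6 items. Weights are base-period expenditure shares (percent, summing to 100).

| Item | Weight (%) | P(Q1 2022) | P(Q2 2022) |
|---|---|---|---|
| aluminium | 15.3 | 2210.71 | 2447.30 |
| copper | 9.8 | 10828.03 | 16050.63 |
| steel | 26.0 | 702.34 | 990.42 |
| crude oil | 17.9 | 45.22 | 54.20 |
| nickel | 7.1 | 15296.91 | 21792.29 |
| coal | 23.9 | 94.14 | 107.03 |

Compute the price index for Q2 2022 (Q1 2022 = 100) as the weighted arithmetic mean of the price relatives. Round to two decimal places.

aluminium: 15.3 × (2447.30/2210.71) = 15.3 × 1.107020 = 16.9374
copper: 9.8 × (16050.63/10828.03) = 9.8 × 1.482322 = 14.5268
steel: 26.0 × (990.42/702.34) = 26.0 × 1.410172 = 36.6645
crude oil: 17.9 × (54.20/45.22) = 17.9 × 1.198585 = 21.4547
nickel: 7.1 × (21792.29/15296.91) = 7.1 × 1.424620 = 10.1148
coal: 23.9 × (107.03/94.14) = 23.9 × 1.136924 = 27.1725
Index = Σ wᵢ·(p₁ᵢ/p₀ᵢ) = 16.9374 + 14.5268 + 36.6645 + 21.4547 + 10.1148 + 27.1725 = 126.8706

126.87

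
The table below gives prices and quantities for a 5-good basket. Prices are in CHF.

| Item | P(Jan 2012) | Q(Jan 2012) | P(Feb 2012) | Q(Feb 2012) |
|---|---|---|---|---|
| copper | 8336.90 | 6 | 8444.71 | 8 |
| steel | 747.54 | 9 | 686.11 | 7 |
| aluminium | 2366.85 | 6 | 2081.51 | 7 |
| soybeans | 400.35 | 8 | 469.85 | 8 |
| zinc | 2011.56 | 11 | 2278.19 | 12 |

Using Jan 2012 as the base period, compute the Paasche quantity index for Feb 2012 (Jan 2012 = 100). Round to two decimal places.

Paasche quantity index uses current-period prices as weights.
ΣP(Feb 2012)·Q(Feb 2012) = 8444.71×8 + 686.11×7 + 2081.51×7 + 469.85×8 + 2278.19×12 = 67557.68 + 4802.77 + 14570.57 + 3758.8 + 27338.28 = 118028.1
ΣP(Feb 2012)·Q(Jan 2012) = 8444.71×6 + 686.11×9 + 2081.51×6 + 469.85×8 + 2278.19×11 = 50668.26 + 6174.99 + 12489.06 + 3758.8 + 25060.09 = 98151.2
Index = 118028.1 / 98151.2 × 100 = 120.2513

120.25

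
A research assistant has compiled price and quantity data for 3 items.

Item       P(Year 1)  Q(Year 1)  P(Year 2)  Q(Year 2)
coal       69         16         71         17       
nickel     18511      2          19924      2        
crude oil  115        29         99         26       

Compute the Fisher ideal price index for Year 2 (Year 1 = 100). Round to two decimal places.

105.85

Laspeyres component (base-period weights):
ΣP(Year 2)Q(Year 1) = 71×16 + 19924×2 + 99×29 = 1136 + 39848 + 2871 = 43855
ΣP(Year 1)Q(Year 1) = 69×16 + 18511×2 + 115×29 = 1104 + 37022 + 3335 = 41461
L = 43855 / 41461 × 100 = 105.7741
Paasche component (current-period weights):
ΣP(Year 2)Q(Year 2) = 71×17 + 19924×2 + 99×26 = 1207 + 39848 + 2574 = 43629
ΣP(Year 1)Q(Year 2) = 69×17 + 18511×2 + 115×26 = 1173 + 37022 + 2990 = 41185
P = 43629 / 41185 × 100 = 105.9342
Fisher = √(L × P) = √(105.7741 × 105.9342) = 105.8541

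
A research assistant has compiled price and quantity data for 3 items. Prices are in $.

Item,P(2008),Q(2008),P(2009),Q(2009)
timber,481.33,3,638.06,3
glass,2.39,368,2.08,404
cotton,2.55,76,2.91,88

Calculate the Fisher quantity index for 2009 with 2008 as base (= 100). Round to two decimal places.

104.21

Laspeyres component (base-period weights):
ΣP(2008)Q(2009) = 481.33×3 + 2.39×404 + 2.55×88 = 1443.99 + 965.56 + 224.4 = 2633.95
ΣP(2008)Q(2008) = 481.33×3 + 2.39×368 + 2.55×76 = 1443.99 + 879.52 + 193.8 = 2517.31
L = 2633.95 / 2517.31 × 100 = 104.6335
Paasche component (current-period weights):
ΣP(2009)Q(2009) = 638.06×3 + 2.08×404 + 2.91×88 = 1914.18 + 840.32 + 256.08 = 3010.58
ΣP(2009)Q(2008) = 638.06×3 + 2.08×368 + 2.91×76 = 1914.18 + 765.44 + 221.16 = 2900.78
P = 3010.58 / 2900.78 × 100 = 103.7852
Fisher = √(L × P) = √(104.6335 × 103.7852) = 104.2085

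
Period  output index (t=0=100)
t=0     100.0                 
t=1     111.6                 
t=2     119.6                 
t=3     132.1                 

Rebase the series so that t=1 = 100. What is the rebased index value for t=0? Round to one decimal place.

89.6

Rebased(t=0) = 100.0 / 111.6 × 100 = 89.6057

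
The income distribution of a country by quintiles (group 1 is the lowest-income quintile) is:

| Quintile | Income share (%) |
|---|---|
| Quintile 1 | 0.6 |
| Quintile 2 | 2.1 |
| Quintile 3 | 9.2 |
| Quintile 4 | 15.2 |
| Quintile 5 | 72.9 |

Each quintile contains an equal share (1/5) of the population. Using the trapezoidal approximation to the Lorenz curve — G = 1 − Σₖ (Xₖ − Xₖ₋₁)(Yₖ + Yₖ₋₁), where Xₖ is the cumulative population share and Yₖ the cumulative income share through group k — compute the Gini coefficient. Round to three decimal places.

0.631

Cumulative income shares Yₖ: 0.0060, 0.0270, 0.1190, 0.2710, 1.0000
Σ (Xₖ−Xₖ₋₁)(Yₖ+Yₖ₋₁) = (1/5)(0.0060+0.0000) + (1/5)(0.0270+0.0060) + (1/5)(0.1190+0.0270) + (1/5)(0.2710+0.1190) + (1/5)(1.0000+0.2710)
  = 0.0012 + 0.0066 + 0.0292 + 0.0780 + 0.2542 = 0.3692
G = 1 − 0.3692 = 0.6308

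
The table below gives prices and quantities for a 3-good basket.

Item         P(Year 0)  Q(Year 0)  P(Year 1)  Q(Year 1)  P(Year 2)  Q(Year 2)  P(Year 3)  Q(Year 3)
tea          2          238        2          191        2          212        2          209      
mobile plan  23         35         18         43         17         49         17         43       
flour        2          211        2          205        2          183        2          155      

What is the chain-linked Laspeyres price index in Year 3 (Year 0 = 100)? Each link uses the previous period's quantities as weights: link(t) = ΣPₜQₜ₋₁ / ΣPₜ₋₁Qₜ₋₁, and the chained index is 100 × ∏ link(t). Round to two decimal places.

87.26

Link Year 0→Year 1:
ΣP(Year 1)Q(Year 0) = 2×238 + 18×35 + 2×211 = 476 + 630 + 422 = 1528
ΣP(Year 0)Q(Year 0) = 2×238 + 23×35 + 2×211 = 476 + 805 + 422 = 1703
link = 1528/1703 = 0.897240
Link Year 1→Year 2:
ΣP(Year 2)Q(Year 1) = 2×191 + 17×43 + 2×205 = 382 + 731 + 410 = 1523
ΣP(Year 1)Q(Year 1) = 2×191 + 18×43 + 2×205 = 382 + 774 + 410 = 1566
link = 1523/1566 = 0.972542
Link Year 2→Year 3:
ΣP(Year 3)Q(Year 2) = 2×212 + 17×49 + 2×183 = 424 + 833 + 366 = 1623
ΣP(Year 2)Q(Year 2) = 2×212 + 17×49 + 2×183 = 424 + 833 + 366 = 1623
link = 1623/1623 = 1.000000
Chained index = 100 × 0.897240 × 0.972542 × 1.000000 = 87.2603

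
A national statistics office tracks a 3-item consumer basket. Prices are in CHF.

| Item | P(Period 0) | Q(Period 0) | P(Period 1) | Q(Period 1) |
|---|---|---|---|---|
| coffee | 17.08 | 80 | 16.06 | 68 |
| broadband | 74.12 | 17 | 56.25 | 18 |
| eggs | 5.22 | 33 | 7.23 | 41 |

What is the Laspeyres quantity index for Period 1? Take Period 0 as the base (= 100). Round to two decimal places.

96.82

Laspeyres quantity index uses base-period prices as weights.
ΣP(Period 0)·Q(Period 1) = 17.08×68 + 74.12×18 + 5.22×41 = 1161.44 + 1334.16 + 214.02 = 2709.62
ΣP(Period 0)·Q(Period 0) = 17.08×80 + 74.12×17 + 5.22×33 = 1366.4 + 1260.04 + 172.26 = 2798.7
Index = 2709.62 / 2798.7 × 100 = 96.8171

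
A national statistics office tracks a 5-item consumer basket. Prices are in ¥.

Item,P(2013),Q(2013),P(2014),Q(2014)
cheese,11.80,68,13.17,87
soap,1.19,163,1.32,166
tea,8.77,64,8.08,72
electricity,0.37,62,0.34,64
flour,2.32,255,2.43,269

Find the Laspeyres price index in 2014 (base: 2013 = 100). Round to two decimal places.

104.44

Laspeyres price index uses base-period quantities as weights.
ΣP(2014)·Q(2013) = 13.17×68 + 1.32×163 + 8.08×64 + 0.34×62 + 2.43×255 = 895.56 + 215.16 + 517.12 + 21.08 + 619.65 = 2268.57
ΣP(2013)·Q(2013) = 11.80×68 + 1.19×163 + 8.77×64 + 0.37×62 + 2.32×255 = 802.4 + 193.97 + 561.28 + 22.94 + 591.6 = 2172.19
Index = 2268.57 / 2172.19 × 100 = 104.4370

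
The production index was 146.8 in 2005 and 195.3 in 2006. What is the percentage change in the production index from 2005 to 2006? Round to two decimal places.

33.04%

Change = (195.3 − 146.8) / 146.8 × 100
       = 48.5 / 146.8 × 100 = 33.0381%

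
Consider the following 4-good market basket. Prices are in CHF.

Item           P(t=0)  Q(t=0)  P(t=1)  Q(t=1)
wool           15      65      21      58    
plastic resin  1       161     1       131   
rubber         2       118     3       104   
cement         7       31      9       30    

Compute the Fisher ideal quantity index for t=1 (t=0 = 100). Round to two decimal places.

Laspeyres component (base-period weights):
ΣP(t=0)Q(t=1) = 15×58 + 1×131 + 2×104 + 7×30 = 870 + 131 + 208 + 210 = 1419
ΣP(t=0)Q(t=0) = 15×65 + 1×161 + 2×118 + 7×31 = 975 + 161 + 236 + 217 = 1589
L = 1419 / 1589 × 100 = 89.3014
Paasche component (current-period weights):
ΣP(t=1)Q(t=1) = 21×58 + 1×131 + 3×104 + 9×30 = 1218 + 131 + 312 + 270 = 1931
ΣP(t=1)Q(t=0) = 21×65 + 1×161 + 3×118 + 9×31 = 1365 + 161 + 354 + 279 = 2159
P = 1931 / 2159 × 100 = 89.4396
Fisher = √(L × P) = √(89.3014 × 89.4396) = 89.3705

89.37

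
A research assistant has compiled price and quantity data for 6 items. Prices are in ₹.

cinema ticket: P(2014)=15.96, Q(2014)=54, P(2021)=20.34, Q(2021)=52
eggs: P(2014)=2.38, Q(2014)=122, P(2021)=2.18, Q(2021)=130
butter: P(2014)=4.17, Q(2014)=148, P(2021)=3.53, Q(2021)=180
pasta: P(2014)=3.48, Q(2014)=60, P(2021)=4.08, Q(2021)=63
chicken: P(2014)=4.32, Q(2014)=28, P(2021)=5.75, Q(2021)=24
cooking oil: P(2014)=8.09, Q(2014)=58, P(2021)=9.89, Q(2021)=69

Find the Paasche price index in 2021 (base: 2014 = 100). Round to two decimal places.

Paasche price index uses current-period quantities as weights.
ΣP(2021)·Q(2021) = 20.34×52 + 2.18×130 + 3.53×180 + 4.08×63 + 5.75×24 + 9.89×69 = 1057.68 + 283.4 + 635.4 + 257.04 + 138 + 682.41 = 3053.93
ΣP(2014)·Q(2021) = 15.96×52 + 2.38×130 + 4.17×180 + 3.48×63 + 4.32×24 + 8.09×69 = 829.92 + 309.4 + 750.6 + 219.24 + 103.68 + 558.21 = 2771.05
Index = 3053.93 / 2771.05 × 100 = 110.2084

110.21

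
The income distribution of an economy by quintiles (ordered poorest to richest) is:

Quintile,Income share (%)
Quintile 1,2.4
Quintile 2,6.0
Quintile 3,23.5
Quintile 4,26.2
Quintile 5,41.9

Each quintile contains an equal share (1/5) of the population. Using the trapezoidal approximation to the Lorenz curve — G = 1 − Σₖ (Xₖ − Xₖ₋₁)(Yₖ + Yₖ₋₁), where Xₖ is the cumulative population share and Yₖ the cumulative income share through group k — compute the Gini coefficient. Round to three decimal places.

0.397

Cumulative income shares Yₖ: 0.0240, 0.0840, 0.3190, 0.5810, 1.0000
Σ (Xₖ−Xₖ₋₁)(Yₖ+Yₖ₋₁) = (1/5)(0.0240+0.0000) + (1/5)(0.0840+0.0240) + (1/5)(0.3190+0.0840) + (1/5)(0.5810+0.3190) + (1/5)(1.0000+0.5810)
  = 0.0048 + 0.0216 + 0.0806 + 0.1800 + 0.3162 = 0.6032
G = 1 − 0.6032 = 0.3968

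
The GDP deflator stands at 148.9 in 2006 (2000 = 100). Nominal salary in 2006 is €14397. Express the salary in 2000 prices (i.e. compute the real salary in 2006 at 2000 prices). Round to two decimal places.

Real = Nominal ÷ (Index/100) = 14397 ÷ (148.9/100)
     = 14397 ÷ 1.489 = 9668.9053

9668.91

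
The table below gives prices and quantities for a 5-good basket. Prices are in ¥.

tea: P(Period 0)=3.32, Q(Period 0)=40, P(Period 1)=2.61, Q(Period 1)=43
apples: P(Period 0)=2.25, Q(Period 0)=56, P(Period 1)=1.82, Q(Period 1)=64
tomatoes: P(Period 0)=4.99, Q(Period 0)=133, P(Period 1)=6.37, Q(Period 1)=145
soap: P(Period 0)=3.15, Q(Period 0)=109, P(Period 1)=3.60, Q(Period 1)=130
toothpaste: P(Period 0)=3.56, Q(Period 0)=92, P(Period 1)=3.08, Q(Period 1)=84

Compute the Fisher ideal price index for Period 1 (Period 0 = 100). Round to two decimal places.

Laspeyres component (base-period weights):
ΣP(Period 1)Q(Period 0) = 2.61×40 + 1.82×56 + 6.37×133 + 3.60×109 + 3.08×92 = 104.4 + 101.92 + 847.21 + 392.4 + 283.36 = 1729.29
ΣP(Period 0)Q(Period 0) = 3.32×40 + 2.25×56 + 4.99×133 + 3.15×109 + 3.56×92 = 132.8 + 126 + 663.67 + 343.35 + 327.52 = 1593.34
L = 1729.29 / 1593.34 × 100 = 108.5324
Paasche component (current-period weights):
ΣP(Period 1)Q(Period 1) = 2.61×43 + 1.82×64 + 6.37×145 + 3.60×130 + 3.08×84 = 112.23 + 116.48 + 923.65 + 468 + 258.72 = 1879.08
ΣP(Period 0)Q(Period 1) = 3.32×43 + 2.25×64 + 4.99×145 + 3.15×130 + 3.56×84 = 142.76 + 144 + 723.55 + 409.5 + 299.04 = 1718.85
P = 1879.08 / 1718.85 × 100 = 109.3219
Fisher = √(L × P) = √(108.5324 × 109.3219) = 108.9264

108.93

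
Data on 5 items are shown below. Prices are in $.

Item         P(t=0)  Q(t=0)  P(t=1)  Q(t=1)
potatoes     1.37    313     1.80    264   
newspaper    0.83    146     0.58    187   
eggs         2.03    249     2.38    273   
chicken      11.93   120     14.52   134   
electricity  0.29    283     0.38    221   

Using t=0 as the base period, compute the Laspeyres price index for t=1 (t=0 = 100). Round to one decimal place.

120.3

Laspeyres price index uses base-period quantities as weights.
ΣP(t=1)·Q(t=0) = 1.80×313 + 0.58×146 + 2.38×249 + 14.52×120 + 0.38×283 = 563.4 + 84.68 + 592.62 + 1742.4 + 107.54 = 3090.64
ΣP(t=0)·Q(t=0) = 1.37×313 + 0.83×146 + 2.03×249 + 11.93×120 + 0.29×283 = 428.81 + 121.18 + 505.47 + 1431.6 + 82.07 = 2569.13
Index = 3090.64 / 2569.13 × 100 = 120.2991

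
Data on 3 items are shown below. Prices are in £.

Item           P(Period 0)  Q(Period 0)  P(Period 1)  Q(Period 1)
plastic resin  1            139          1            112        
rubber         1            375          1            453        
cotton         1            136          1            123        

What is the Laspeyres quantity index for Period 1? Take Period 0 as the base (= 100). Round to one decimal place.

105.8

Laspeyres quantity index uses base-period prices as weights.
ΣP(Period 0)·Q(Period 1) = 1×112 + 1×453 + 1×123 = 112 + 453 + 123 = 688
ΣP(Period 0)·Q(Period 0) = 1×139 + 1×375 + 1×136 = 139 + 375 + 136 = 650
Index = 688 / 650 × 100 = 105.8462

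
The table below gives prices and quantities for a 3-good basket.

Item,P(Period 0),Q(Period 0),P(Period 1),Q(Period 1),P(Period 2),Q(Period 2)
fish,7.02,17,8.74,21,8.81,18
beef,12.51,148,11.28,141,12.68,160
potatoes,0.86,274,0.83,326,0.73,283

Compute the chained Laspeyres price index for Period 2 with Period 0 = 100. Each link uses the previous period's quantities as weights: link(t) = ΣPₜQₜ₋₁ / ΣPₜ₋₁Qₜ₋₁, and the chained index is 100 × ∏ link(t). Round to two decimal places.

Link Period 0→Period 1:
ΣP(Period 1)Q(Period 0) = 8.74×17 + 11.28×148 + 0.83×274 = 148.58 + 1669.44 + 227.42 = 2045.44
ΣP(Period 0)Q(Period 0) = 7.02×17 + 12.51×148 + 0.86×274 = 119.34 + 1851.48 + 235.64 = 2206.46
link = 2045.44/2206.46 = 0.927023
Link Period 1→Period 2:
ΣP(Period 2)Q(Period 1) = 8.81×21 + 12.68×141 + 0.73×326 = 185.01 + 1787.88 + 237.98 = 2210.87
ΣP(Period 1)Q(Period 1) = 8.74×21 + 11.28×141 + 0.83×326 = 183.54 + 1590.48 + 270.58 = 2044.6
link = 2210.87/2044.6 = 1.081322
Chained index = 100 × 0.927023 × 1.081322 = 100.2410

100.24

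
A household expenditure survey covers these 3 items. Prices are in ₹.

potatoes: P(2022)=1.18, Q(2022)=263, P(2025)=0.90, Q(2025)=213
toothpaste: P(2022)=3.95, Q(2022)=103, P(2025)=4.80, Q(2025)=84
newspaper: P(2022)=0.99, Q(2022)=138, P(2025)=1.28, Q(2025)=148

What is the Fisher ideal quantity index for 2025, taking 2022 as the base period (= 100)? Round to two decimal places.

Laspeyres component (base-period weights):
ΣP(2022)Q(2025) = 1.18×213 + 3.95×84 + 0.99×148 = 251.34 + 331.8 + 146.52 = 729.66
ΣP(2022)Q(2022) = 1.18×263 + 3.95×103 + 0.99×138 = 310.34 + 406.85 + 136.62 = 853.81
L = 729.66 / 853.81 × 100 = 85.4593
Paasche component (current-period weights):
ΣP(2025)Q(2025) = 0.90×213 + 4.80×84 + 1.28×148 = 191.7 + 403.2 + 189.44 = 784.34
ΣP(2025)Q(2022) = 0.90×263 + 4.80×103 + 1.28×138 = 236.7 + 494.4 + 176.64 = 907.74
P = 784.34 / 907.74 × 100 = 86.4058
Fisher = √(L × P) = √(85.4593 × 86.4058) = 85.9312

85.93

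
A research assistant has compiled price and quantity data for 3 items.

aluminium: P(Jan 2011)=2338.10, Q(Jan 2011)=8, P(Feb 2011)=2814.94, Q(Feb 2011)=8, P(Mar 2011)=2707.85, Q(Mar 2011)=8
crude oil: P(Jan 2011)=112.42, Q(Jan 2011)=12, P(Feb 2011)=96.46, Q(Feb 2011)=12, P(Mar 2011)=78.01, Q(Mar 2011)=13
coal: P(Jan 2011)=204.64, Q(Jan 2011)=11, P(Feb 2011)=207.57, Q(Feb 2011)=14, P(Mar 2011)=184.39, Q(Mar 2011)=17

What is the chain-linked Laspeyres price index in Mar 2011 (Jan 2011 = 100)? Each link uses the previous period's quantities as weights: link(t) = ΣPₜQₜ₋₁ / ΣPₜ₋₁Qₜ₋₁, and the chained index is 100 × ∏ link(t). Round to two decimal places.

Link Jan 2011→Feb 2011:
ΣP(Feb 2011)Q(Jan 2011) = 2814.94×8 + 96.46×12 + 207.57×11 = 22519.52 + 1157.52 + 2283.27 = 25960.31
ΣP(Jan 2011)Q(Jan 2011) = 2338.10×8 + 112.42×12 + 204.64×11 = 18704.8 + 1349.04 + 2251.04 = 22304.88
link = 25960.31/22304.88 = 1.163885
Link Feb 2011→Mar 2011:
ΣP(Mar 2011)Q(Feb 2011) = 2707.85×8 + 78.01×12 + 184.39×14 = 21662.8 + 936.12 + 2581.46 = 25180.38
ΣP(Feb 2011)Q(Feb 2011) = 2814.94×8 + 96.46×12 + 207.57×14 = 22519.52 + 1157.52 + 2905.98 = 26583.02
link = 25180.38/26583.02 = 0.947235
Chained index = 100 × 1.163885 × 0.947235 = 110.2473

110.25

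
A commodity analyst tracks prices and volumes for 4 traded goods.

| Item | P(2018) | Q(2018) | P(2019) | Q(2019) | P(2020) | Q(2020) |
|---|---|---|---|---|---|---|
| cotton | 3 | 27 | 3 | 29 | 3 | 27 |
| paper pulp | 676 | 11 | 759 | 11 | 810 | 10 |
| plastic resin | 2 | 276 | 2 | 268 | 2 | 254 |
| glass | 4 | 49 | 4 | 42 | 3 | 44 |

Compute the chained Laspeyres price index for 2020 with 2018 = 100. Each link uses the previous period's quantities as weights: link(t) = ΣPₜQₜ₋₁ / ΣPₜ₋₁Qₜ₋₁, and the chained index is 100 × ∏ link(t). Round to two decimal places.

117.35

Link 2018→2019:
ΣP(2019)Q(2018) = 3×27 + 759×11 + 2×276 + 4×49 = 81 + 8349 + 552 + 196 = 9178
ΣP(2018)Q(2018) = 3×27 + 676×11 + 2×276 + 4×49 = 81 + 7436 + 552 + 196 = 8265
link = 9178/8265 = 1.110466
Link 2019→2020:
ΣP(2020)Q(2019) = 3×29 + 810×11 + 2×268 + 3×42 = 87 + 8910 + 536 + 126 = 9659
ΣP(2019)Q(2019) = 3×29 + 759×11 + 2×268 + 4×42 = 87 + 8349 + 536 + 168 = 9140
link = 9659/9140 = 1.056783
Chained index = 100 × 1.110466 × 1.056783 = 117.3522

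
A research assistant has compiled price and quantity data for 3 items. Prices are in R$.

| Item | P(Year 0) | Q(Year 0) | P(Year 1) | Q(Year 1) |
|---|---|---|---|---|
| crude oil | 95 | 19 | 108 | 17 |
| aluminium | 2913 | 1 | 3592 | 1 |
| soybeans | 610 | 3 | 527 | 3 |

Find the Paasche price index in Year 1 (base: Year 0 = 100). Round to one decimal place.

Paasche price index uses current-period quantities as weights.
ΣP(Year 1)·Q(Year 1) = 108×17 + 3592×1 + 527×3 = 1836 + 3592 + 1581 = 7009
ΣP(Year 0)·Q(Year 1) = 95×17 + 2913×1 + 610×3 = 1615 + 2913 + 1830 = 6358
Index = 7009 / 6358 × 100 = 110.2391

110.2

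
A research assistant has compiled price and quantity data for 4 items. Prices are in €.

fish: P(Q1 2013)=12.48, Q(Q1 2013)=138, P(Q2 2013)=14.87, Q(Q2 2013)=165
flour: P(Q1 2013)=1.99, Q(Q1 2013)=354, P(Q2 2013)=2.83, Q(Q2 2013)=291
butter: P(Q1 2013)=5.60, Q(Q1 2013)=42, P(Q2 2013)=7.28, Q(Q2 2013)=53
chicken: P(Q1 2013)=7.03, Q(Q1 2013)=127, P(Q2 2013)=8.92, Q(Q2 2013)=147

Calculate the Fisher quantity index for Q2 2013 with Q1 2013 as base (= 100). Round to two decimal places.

Laspeyres component (base-period weights):
ΣP(Q1 2013)Q(Q2 2013) = 12.48×165 + 1.99×291 + 5.60×53 + 7.03×147 = 2059.2 + 579.09 + 296.8 + 1033.41 = 3968.5
ΣP(Q1 2013)Q(Q1 2013) = 12.48×138 + 1.99×354 + 5.60×42 + 7.03×127 = 1722.24 + 704.46 + 235.2 + 892.81 = 3554.71
L = 3968.5 / 3554.71 × 100 = 111.6406
Paasche component (current-period weights):
ΣP(Q2 2013)Q(Q2 2013) = 14.87×165 + 2.83×291 + 7.28×53 + 8.92×147 = 2453.55 + 823.53 + 385.84 + 1311.24 = 4974.16
ΣP(Q2 2013)Q(Q1 2013) = 14.87×138 + 2.83×354 + 7.28×42 + 8.92×127 = 2052.06 + 1001.82 + 305.76 + 1132.84 = 4492.48
P = 4974.16 / 4492.48 × 100 = 110.7219
Fisher = √(L × P) = √(111.6406 × 110.7219) = 111.1803

111.18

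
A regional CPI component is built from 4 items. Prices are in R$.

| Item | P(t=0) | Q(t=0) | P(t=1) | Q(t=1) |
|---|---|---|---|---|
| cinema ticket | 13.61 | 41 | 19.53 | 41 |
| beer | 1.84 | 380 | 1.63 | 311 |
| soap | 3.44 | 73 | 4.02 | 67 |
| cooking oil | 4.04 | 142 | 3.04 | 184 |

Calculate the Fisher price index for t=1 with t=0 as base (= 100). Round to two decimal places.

102.28

Laspeyres component (base-period weights):
ΣP(t=1)Q(t=0) = 19.53×41 + 1.63×380 + 4.02×73 + 3.04×142 = 800.73 + 619.4 + 293.46 + 431.68 = 2145.27
ΣP(t=0)Q(t=0) = 13.61×41 + 1.84×380 + 3.44×73 + 4.04×142 = 558.01 + 699.2 + 251.12 + 573.68 = 2082.01
L = 2145.27 / 2082.01 × 100 = 103.0384
Paasche component (current-period weights):
ΣP(t=1)Q(t=1) = 19.53×41 + 1.63×311 + 4.02×67 + 3.04×184 = 800.73 + 506.93 + 269.34 + 559.36 = 2136.36
ΣP(t=0)Q(t=1) = 13.61×41 + 1.84×311 + 3.44×67 + 4.04×184 = 558.01 + 572.24 + 230.48 + 743.36 = 2104.09
P = 2136.36 / 2104.09 × 100 = 101.5337
Fisher = √(L × P) = √(103.0384 × 101.5337) = 102.2833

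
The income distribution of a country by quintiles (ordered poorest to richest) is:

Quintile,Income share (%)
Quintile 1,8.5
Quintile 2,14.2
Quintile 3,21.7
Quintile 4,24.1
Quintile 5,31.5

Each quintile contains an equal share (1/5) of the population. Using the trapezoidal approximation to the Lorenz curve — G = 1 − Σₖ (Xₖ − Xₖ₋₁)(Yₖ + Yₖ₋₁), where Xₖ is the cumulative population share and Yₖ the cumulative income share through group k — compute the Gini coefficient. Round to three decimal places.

0.224

Cumulative income shares Yₖ: 0.0850, 0.2270, 0.4440, 0.6850, 1.0000
Σ (Xₖ−Xₖ₋₁)(Yₖ+Yₖ₋₁) = (1/5)(0.0850+0.0000) + (1/5)(0.2270+0.0850) + (1/5)(0.4440+0.2270) + (1/5)(0.6850+0.4440) + (1/5)(1.0000+0.6850)
  = 0.0170 + 0.0624 + 0.1342 + 0.2258 + 0.3370 = 0.7764
G = 1 − 0.7764 = 0.2236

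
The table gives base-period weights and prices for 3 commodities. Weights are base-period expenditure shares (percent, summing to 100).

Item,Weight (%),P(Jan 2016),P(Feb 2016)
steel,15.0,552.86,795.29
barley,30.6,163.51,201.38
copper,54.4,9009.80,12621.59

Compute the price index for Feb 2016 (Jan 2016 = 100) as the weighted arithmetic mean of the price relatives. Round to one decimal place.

steel: 15.0 × (795.29/552.86) = 15.0 × 1.438502 = 21.5775
barley: 30.6 × (201.38/163.51) = 30.6 × 1.231607 = 37.6872
copper: 54.4 × (12621.59/9009.80) = 54.4 × 1.400873 = 76.2075
Index = Σ wᵢ·(p₁ᵢ/p₀ᵢ) = 21.5775 + 37.6872 + 76.2075 = 135.4722

135.5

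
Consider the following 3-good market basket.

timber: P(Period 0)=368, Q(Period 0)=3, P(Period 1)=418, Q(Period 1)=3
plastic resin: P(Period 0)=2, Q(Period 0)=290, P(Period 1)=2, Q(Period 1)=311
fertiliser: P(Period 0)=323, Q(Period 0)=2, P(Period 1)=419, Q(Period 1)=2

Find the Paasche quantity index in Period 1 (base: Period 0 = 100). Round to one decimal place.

101.6

Paasche quantity index uses current-period prices as weights.
ΣP(Period 1)·Q(Period 1) = 418×3 + 2×311 + 419×2 = 1254 + 622 + 838 = 2714
ΣP(Period 1)·Q(Period 0) = 418×3 + 2×290 + 419×2 = 1254 + 580 + 838 = 2672
Index = 2714 / 2672 × 100 = 101.5719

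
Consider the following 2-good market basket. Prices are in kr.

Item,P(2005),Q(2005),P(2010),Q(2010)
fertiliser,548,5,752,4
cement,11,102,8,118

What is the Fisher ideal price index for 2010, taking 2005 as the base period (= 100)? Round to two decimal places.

Laspeyres component (base-period weights):
ΣP(2010)Q(2005) = 752×5 + 8×102 = 3760 + 816 = 4576
ΣP(2005)Q(2005) = 548×5 + 11×102 = 2740 + 1122 = 3862
L = 4576 / 3862 × 100 = 118.4878
Paasche component (current-period weights):
ΣP(2010)Q(2010) = 752×4 + 8×118 = 3008 + 944 = 3952
ΣP(2005)Q(2010) = 548×4 + 11×118 = 2192 + 1298 = 3490
P = 3952 / 3490 × 100 = 113.2378
Fisher = √(L × P) = √(118.4878 × 113.2378) = 115.8331

115.83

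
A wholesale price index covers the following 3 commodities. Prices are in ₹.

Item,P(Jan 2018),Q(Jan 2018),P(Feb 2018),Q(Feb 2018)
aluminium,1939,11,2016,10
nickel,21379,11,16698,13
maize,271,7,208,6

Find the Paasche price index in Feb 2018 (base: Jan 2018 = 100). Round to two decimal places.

Paasche price index uses current-period quantities as weights.
ΣP(Feb 2018)·Q(Feb 2018) = 2016×10 + 16698×13 + 208×6 = 20160 + 217074 + 1248 = 238482
ΣP(Jan 2018)·Q(Feb 2018) = 1939×10 + 21379×13 + 271×6 = 19390 + 277927 + 1626 = 298943
Index = 238482 / 298943 × 100 = 79.7751

79.78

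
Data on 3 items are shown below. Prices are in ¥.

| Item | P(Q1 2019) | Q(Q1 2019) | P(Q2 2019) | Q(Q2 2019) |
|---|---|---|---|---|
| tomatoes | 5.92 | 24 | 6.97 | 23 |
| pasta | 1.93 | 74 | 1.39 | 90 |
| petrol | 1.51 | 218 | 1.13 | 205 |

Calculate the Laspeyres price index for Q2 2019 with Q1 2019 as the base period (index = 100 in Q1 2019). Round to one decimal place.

84.1

Laspeyres price index uses base-period quantities as weights.
ΣP(Q2 2019)·Q(Q1 2019) = 6.97×24 + 1.39×74 + 1.13×218 = 167.28 + 102.86 + 246.34 = 516.48
ΣP(Q1 2019)·Q(Q1 2019) = 5.92×24 + 1.93×74 + 1.51×218 = 142.08 + 142.82 + 329.18 = 614.08
Index = 516.48 / 614.08 × 100 = 84.1063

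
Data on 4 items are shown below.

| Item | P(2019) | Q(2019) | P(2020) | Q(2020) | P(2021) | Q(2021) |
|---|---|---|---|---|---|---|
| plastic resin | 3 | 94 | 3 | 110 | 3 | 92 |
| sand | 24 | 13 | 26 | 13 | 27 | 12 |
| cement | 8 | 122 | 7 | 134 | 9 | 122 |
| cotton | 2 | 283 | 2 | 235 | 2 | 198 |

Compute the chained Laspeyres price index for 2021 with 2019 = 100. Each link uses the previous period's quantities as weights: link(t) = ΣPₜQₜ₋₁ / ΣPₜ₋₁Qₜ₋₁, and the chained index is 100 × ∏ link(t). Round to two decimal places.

Link 2019→2020:
ΣP(2020)Q(2019) = 3×94 + 26×13 + 7×122 + 2×283 = 282 + 338 + 854 + 566 = 2040
ΣP(2019)Q(2019) = 3×94 + 24×13 + 8×122 + 2×283 = 282 + 312 + 976 + 566 = 2136
link = 2040/2136 = 0.955056
Link 2020→2021:
ΣP(2021)Q(2020) = 3×110 + 27×13 + 9×134 + 2×235 = 330 + 351 + 1206 + 470 = 2357
ΣP(2020)Q(2020) = 3×110 + 26×13 + 7×134 + 2×235 = 330 + 338 + 938 + 470 = 2076
link = 2357/2076 = 1.135356
Chained index = 100 × 0.955056 × 1.135356 = 108.4329

108.43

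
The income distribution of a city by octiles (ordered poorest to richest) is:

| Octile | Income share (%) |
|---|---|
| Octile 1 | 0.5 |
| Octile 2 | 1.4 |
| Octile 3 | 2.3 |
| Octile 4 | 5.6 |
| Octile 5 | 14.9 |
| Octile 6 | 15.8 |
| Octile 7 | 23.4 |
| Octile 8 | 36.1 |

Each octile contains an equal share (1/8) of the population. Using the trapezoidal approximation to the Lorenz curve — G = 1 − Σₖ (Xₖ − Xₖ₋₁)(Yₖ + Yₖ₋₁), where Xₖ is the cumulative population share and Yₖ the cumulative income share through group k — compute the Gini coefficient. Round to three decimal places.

0.511

Cumulative income shares Yₖ: 0.0050, 0.0190, 0.0420, 0.0980, 0.2470, 0.4050, 0.6390, 1.0000
Σ (Xₖ−Xₖ₋₁)(Yₖ+Yₖ₋₁) = (1/8)(0.0050+0.0000) + (1/8)(0.0190+0.0050) + (1/8)(0.0420+0.0190) + (1/8)(0.0980+0.0420) + (1/8)(0.2470+0.0980) + (1/8)(0.4050+0.2470) + (1/8)(0.6390+0.4050) + (1/8)(1.0000+0.6390)
  = 0.0006 + 0.0030 + 0.0076 + 0.0175 + 0.0431 + 0.0815 + 0.1305 + 0.2049 = 0.4888
G = 1 − 0.4888 = 0.5112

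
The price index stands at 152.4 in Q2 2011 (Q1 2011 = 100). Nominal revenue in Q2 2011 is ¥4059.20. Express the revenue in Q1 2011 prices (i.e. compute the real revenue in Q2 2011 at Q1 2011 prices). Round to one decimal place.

Real = Nominal ÷ (Index/100) = 4059.20 ÷ (152.4/100)
     = 4059.20 ÷ 1.524 = 2663.5171

2663.5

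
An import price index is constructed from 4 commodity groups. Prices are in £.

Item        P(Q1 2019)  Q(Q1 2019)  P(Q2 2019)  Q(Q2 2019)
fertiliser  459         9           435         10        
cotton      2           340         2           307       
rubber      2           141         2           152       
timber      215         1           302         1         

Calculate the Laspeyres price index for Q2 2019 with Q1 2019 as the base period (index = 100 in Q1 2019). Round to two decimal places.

97.57

Laspeyres price index uses base-period quantities as weights.
ΣP(Q2 2019)·Q(Q1 2019) = 435×9 + 2×340 + 2×141 + 302×1 = 3915 + 680 + 282 + 302 = 5179
ΣP(Q1 2019)·Q(Q1 2019) = 459×9 + 2×340 + 2×141 + 215×1 = 4131 + 680 + 282 + 215 = 5308
Index = 5179 / 5308 × 100 = 97.5697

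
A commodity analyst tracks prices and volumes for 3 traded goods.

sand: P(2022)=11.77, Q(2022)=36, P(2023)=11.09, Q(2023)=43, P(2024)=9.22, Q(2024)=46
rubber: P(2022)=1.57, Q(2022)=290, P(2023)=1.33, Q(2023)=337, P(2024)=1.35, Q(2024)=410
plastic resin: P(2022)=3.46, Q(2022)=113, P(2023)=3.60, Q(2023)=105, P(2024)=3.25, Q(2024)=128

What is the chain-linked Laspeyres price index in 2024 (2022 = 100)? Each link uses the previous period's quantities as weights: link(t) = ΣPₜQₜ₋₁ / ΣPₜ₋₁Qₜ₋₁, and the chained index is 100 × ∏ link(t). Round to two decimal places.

85.89

Link 2022→2023:
ΣP(2023)Q(2022) = 11.09×36 + 1.33×290 + 3.60×113 = 399.24 + 385.7 + 406.8 = 1191.74
ΣP(2022)Q(2022) = 11.77×36 + 1.57×290 + 3.46×113 = 423.72 + 455.3 + 390.98 = 1270
link = 1191.74/1270 = 0.938378
Link 2023→2024:
ΣP(2024)Q(2023) = 9.22×43 + 1.35×337 + 3.25×105 = 396.46 + 454.95 + 341.25 = 1192.66
ΣP(2023)Q(2023) = 11.09×43 + 1.33×337 + 3.60×105 = 476.87 + 448.21 + 378 = 1303.08
link = 1192.66/1303.08 = 0.915262
Chained index = 100 × 0.938378 × 0.915262 = 85.8862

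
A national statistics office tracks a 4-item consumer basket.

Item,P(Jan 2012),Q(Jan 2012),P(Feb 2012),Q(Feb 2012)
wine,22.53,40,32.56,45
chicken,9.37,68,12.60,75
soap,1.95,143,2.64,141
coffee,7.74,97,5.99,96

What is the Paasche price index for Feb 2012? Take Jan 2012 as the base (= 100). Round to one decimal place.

122.8

Paasche price index uses current-period quantities as weights.
ΣP(Feb 2012)·Q(Feb 2012) = 32.56×45 + 12.60×75 + 2.64×141 + 5.99×96 = 1465.2 + 945 + 372.24 + 575.04 = 3357.48
ΣP(Jan 2012)·Q(Feb 2012) = 22.53×45 + 9.37×75 + 1.95×141 + 7.74×96 = 1013.85 + 702.75 + 274.95 + 743.04 = 2734.59
Index = 3357.48 / 2734.59 × 100 = 122.7782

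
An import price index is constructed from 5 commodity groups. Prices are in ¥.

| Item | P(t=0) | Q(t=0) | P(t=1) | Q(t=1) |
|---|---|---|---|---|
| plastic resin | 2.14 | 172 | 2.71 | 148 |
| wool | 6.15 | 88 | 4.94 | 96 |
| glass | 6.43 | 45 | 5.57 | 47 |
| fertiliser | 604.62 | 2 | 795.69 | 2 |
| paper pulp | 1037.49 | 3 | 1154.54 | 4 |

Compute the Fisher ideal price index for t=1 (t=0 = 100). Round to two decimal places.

112.14

Laspeyres component (base-period weights):
ΣP(t=1)Q(t=0) = 2.71×172 + 4.94×88 + 5.57×45 + 795.69×2 + 1154.54×3 = 466.12 + 434.72 + 250.65 + 1591.38 + 3463.62 = 6206.49
ΣP(t=0)Q(t=0) = 2.14×172 + 6.15×88 + 6.43×45 + 604.62×2 + 1037.49×3 = 368.08 + 541.2 + 289.35 + 1209.24 + 3112.47 = 5520.34
L = 6206.49 / 5520.34 × 100 = 112.4295
Paasche component (current-period weights):
ΣP(t=1)Q(t=1) = 2.71×148 + 4.94×96 + 5.57×47 + 795.69×2 + 1154.54×4 = 401.08 + 474.24 + 261.79 + 1591.38 + 4618.16 = 7346.65
ΣP(t=0)Q(t=1) = 2.14×148 + 6.15×96 + 6.43×47 + 604.62×2 + 1037.49×4 = 316.72 + 590.4 + 302.21 + 1209.24 + 4149.96 = 6568.53
P = 7346.65 / 6568.53 × 100 = 111.8462
Fisher = √(L × P) = √(112.4295 × 111.8462) = 112.1375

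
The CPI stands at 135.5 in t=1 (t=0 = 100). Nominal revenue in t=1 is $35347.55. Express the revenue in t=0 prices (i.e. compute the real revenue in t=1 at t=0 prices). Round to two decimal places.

Real = Nominal ÷ (Index/100) = 35347.55 ÷ (135.5/100)
     = 35347.55 ÷ 1.355 = 26086.7528

26086.75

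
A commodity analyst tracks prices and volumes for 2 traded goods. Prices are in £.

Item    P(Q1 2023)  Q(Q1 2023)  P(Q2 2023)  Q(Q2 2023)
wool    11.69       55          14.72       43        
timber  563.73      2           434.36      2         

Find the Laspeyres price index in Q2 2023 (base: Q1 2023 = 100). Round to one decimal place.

94.8

Laspeyres price index uses base-period quantities as weights.
ΣP(Q2 2023)·Q(Q1 2023) = 14.72×55 + 434.36×2 = 809.6 + 868.72 = 1678.32
ΣP(Q1 2023)·Q(Q1 2023) = 11.69×55 + 563.73×2 = 642.95 + 1127.46 = 1770.41
Index = 1678.32 / 1770.41 × 100 = 94.7984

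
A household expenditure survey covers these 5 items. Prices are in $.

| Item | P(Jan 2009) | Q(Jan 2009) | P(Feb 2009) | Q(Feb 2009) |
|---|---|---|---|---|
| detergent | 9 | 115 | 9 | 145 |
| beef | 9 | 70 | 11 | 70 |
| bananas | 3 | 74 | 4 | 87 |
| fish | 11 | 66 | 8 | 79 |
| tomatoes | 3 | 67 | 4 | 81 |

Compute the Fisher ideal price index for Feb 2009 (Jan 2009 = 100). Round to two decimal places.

102.55

Laspeyres component (base-period weights):
ΣP(Feb 2009)Q(Jan 2009) = 9×115 + 11×70 + 4×74 + 8×66 + 4×67 = 1035 + 770 + 296 + 528 + 268 = 2897
ΣP(Jan 2009)Q(Jan 2009) = 9×115 + 9×70 + 3×74 + 11×66 + 3×67 = 1035 + 630 + 222 + 726 + 201 = 2814
L = 2897 / 2814 × 100 = 102.9495
Paasche component (current-period weights):
ΣP(Feb 2009)Q(Feb 2009) = 9×145 + 11×70 + 4×87 + 8×79 + 4×81 = 1305 + 770 + 348 + 632 + 324 = 3379
ΣP(Jan 2009)Q(Feb 2009) = 9×145 + 9×70 + 3×87 + 11×79 + 3×81 = 1305 + 630 + 261 + 869 + 243 = 3308
P = 3379 / 3308 × 100 = 102.1463
Fisher = √(L × P) = √(102.9495 × 102.1463) = 102.5471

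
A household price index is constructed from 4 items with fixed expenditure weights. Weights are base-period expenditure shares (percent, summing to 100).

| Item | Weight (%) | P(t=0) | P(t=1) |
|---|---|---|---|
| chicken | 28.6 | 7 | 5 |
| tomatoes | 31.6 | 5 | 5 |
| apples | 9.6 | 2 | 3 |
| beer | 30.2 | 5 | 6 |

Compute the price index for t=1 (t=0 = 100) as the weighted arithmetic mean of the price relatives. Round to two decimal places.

102.67

chicken: 28.6 × (5/7) = 28.6 × 0.714286 = 20.4286
tomatoes: 31.6 × (5/5) = 31.6 × 1.000000 = 31.6000
apples: 9.6 × (3/2) = 9.6 × 1.500000 = 14.4000
beer: 30.2 × (6/5) = 30.2 × 1.200000 = 36.2400
Index = Σ wᵢ·(p₁ᵢ/p₀ᵢ) = 20.4286 + 31.6000 + 14.4000 + 36.2400 = 102.6686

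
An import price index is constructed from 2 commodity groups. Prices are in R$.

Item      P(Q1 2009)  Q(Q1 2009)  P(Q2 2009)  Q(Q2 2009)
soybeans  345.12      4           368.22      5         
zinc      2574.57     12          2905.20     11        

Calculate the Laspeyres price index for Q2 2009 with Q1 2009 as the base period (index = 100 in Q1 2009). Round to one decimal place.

Laspeyres price index uses base-period quantities as weights.
ΣP(Q2 2009)·Q(Q1 2009) = 368.22×4 + 2905.20×12 = 1472.88 + 34862.4 = 36335.28
ΣP(Q1 2009)·Q(Q1 2009) = 345.12×4 + 2574.57×12 = 1380.48 + 30894.84 = 32275.32
Index = 36335.28 / 32275.32 × 100 = 112.5791

112.6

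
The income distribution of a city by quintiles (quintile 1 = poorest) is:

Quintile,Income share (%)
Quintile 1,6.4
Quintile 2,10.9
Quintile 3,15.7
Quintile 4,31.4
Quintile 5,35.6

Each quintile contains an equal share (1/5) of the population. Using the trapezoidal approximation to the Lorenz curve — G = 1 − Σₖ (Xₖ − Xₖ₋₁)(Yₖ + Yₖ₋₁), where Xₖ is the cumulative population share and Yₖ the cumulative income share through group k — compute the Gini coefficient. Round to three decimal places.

0.316

Cumulative income shares Yₖ: 0.0640, 0.1730, 0.3300, 0.6440, 1.0000
Σ (Xₖ−Xₖ₋₁)(Yₖ+Yₖ₋₁) = (1/5)(0.0640+0.0000) + (1/5)(0.1730+0.0640) + (1/5)(0.3300+0.1730) + (1/5)(0.6440+0.3300) + (1/5)(1.0000+0.6440)
  = 0.0128 + 0.0474 + 0.1006 + 0.1948 + 0.3288 = 0.6844
G = 1 − 0.6844 = 0.3156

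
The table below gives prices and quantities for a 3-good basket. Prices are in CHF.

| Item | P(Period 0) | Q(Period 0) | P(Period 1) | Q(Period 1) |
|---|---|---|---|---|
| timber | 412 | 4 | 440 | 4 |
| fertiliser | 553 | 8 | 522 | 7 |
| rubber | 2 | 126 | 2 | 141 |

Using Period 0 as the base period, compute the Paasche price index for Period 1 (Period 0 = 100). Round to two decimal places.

98.19

Paasche price index uses current-period quantities as weights.
ΣP(Period 1)·Q(Period 1) = 440×4 + 522×7 + 2×141 = 1760 + 3654 + 282 = 5696
ΣP(Period 0)·Q(Period 1) = 412×4 + 553×7 + 2×141 = 1648 + 3871 + 282 = 5801
Index = 5696 / 5801 × 100 = 98.1900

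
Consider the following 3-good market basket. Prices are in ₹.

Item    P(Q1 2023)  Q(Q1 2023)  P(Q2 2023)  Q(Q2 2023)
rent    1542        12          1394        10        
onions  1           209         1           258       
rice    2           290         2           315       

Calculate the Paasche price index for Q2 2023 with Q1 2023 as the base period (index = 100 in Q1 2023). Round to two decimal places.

90.92

Paasche price index uses current-period quantities as weights.
ΣP(Q2 2023)·Q(Q2 2023) = 1394×10 + 1×258 + 2×315 = 13940 + 258 + 630 = 14828
ΣP(Q1 2023)·Q(Q2 2023) = 1542×10 + 1×258 + 2×315 = 15420 + 258 + 630 = 16308
Index = 14828 / 16308 × 100 = 90.9247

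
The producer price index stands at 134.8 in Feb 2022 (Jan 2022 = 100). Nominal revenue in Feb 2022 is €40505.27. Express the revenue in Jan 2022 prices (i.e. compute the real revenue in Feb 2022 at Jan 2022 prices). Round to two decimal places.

30048.42

Real = Nominal ÷ (Index/100) = 40505.27 ÷ (134.8/100)
     = 40505.27 ÷ 1.348 = 30048.4199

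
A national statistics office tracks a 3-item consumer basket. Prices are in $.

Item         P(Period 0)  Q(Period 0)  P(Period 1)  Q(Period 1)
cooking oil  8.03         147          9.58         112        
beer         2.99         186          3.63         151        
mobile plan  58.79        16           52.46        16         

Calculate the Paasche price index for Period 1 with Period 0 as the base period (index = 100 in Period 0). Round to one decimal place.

107.4

Paasche price index uses current-period quantities as weights.
ΣP(Period 1)·Q(Period 1) = 9.58×112 + 3.63×151 + 52.46×16 = 1072.96 + 548.13 + 839.36 = 2460.45
ΣP(Period 0)·Q(Period 1) = 8.03×112 + 2.99×151 + 58.79×16 = 899.36 + 451.49 + 940.64 = 2291.49
Index = 2460.45 / 2291.49 × 100 = 107.3734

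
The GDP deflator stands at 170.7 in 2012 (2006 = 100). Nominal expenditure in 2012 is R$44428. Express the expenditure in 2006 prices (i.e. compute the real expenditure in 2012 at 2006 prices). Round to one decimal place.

26026.9

Real = Nominal ÷ (Index/100) = 44428 ÷ (170.7/100)
     = 44428 ÷ 1.707 = 26026.9479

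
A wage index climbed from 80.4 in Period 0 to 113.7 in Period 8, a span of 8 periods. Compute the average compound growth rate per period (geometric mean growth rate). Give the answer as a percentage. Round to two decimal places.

Growth factor = (113.7/80.4)^(1/8) = (1.414179)^(1/8) = 1.044271
Growth rate = 1.044271 − 1 = 0.044271 = 4.4271%

4.43%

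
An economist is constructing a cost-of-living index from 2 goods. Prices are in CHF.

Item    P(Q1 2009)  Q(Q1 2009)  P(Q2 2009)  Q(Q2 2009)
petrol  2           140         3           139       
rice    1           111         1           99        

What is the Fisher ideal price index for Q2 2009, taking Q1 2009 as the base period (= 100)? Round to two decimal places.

Laspeyres component (base-period weights):
ΣP(Q2 2009)Q(Q1 2009) = 3×140 + 1×111 = 420 + 111 = 531
ΣP(Q1 2009)Q(Q1 2009) = 2×140 + 1×111 = 280 + 111 = 391
L = 531 / 391 × 100 = 135.8056
Paasche component (current-period weights):
ΣP(Q2 2009)Q(Q2 2009) = 3×139 + 1×99 = 417 + 99 = 516
ΣP(Q1 2009)Q(Q2 2009) = 2×139 + 1×99 = 278 + 99 = 377
P = 516 / 377 × 100 = 136.8700
Fisher = √(L × P) = √(135.8056 × 136.8700) = 136.3368

136.34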